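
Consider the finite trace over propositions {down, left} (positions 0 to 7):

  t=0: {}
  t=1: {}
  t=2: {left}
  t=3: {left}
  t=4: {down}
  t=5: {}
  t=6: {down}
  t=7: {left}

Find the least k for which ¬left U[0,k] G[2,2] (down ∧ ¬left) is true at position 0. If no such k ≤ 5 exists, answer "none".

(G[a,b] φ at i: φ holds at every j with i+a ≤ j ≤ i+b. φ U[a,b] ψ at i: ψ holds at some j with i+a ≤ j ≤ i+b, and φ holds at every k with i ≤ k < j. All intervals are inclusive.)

Need earliest j ≥ 0 with G[2,2] (down ∧ ¬left), and ¬left at every k in [0,j-1].
  j=0: rhs fails.
  j=1: rhs fails.
  j=2: rhs holds; lhs holds on [0,1]. k = 2.

2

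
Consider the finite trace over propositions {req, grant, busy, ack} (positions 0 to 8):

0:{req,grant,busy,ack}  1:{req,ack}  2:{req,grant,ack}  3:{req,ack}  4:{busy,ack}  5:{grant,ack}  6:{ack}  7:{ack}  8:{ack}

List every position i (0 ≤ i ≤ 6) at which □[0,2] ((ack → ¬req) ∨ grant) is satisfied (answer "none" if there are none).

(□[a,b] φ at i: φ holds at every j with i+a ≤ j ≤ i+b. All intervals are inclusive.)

4, 5, 6

Evaluate at each i in [0,6]:
  i=0: ✗ (fails at j=1)
  i=1: ✗ (fails at j=1)
  i=2: ✗ (fails at j=3)
  i=3: ✗ (fails at j=3)
  i=4: ✓ (all of [4,6])
  i=5: ✓ (all of [5,7])
  i=6: ✓ (all of [6,8])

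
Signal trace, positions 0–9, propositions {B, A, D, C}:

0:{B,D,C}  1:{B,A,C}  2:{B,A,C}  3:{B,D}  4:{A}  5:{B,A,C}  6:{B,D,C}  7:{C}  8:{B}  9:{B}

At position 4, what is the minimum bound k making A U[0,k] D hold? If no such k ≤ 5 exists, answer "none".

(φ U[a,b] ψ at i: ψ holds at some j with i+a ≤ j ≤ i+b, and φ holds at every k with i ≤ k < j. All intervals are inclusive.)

Need earliest j ≥ 4 with D, and A at every k in [4,j-1].
  j=4: rhs fails.
  j=5: rhs fails.
  j=6: rhs holds; lhs holds on [4,5]. k = 2.

2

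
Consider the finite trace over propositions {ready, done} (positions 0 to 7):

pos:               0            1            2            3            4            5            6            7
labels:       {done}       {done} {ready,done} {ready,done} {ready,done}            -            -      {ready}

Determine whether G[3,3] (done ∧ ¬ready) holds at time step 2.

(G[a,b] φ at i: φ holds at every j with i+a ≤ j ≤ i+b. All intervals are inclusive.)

No

Check (done ∧ ¬ready) at every j in [5,5]:
  j=5: false
Fails at j=5 → formula fails.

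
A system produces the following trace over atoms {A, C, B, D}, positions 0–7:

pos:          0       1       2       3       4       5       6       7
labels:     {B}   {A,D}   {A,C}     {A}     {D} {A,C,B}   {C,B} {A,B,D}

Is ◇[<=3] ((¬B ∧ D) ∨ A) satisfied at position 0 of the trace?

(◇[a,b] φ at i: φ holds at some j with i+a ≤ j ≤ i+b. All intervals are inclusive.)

Check ((¬B ∧ D) ∨ A) at each j in [0,3]:
  j=0: false
  j=1: true
  j=2: true
  j=3: true
Found at j=1 → formula holds.

Holds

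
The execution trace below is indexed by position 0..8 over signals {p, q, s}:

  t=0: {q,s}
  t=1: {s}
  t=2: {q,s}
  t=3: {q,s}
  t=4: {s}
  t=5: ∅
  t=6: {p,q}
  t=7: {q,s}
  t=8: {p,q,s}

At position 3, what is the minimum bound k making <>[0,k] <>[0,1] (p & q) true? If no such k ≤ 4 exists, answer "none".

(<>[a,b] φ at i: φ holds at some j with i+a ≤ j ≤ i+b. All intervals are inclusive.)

2

Scan j = 3,4,… for <>[0,1] (p & q):
  j=3: fails
  j=4: fails
  j=5: holds
First hit at j=5, so smallest k = 5-3 = 2.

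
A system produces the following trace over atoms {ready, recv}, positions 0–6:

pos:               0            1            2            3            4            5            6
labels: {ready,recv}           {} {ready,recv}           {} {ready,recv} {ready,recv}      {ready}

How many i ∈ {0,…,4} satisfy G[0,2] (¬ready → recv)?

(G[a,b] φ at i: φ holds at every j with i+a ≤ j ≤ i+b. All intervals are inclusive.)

Evaluate at each i in [0,4]:
  i=0: ✗ (fails at j=1)
  i=1: ✗ (fails at j=1)
  i=2: ✗ (fails at j=3)
  i=3: ✗ (fails at j=3)
  i=4: ✓ (all of [4,6])
Positions where it holds: {4} → 1.

1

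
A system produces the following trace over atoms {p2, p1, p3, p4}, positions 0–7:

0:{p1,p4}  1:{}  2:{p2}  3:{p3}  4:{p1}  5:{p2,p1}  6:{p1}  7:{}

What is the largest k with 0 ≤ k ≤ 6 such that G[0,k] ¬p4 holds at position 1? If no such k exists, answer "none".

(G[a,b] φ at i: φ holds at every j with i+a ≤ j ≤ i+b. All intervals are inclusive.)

6

¬p4 must hold from j=1 onward; find where it first fails.
  j=1: holds
  j=2: holds
  j=3: holds
  j=4: holds
  j=5: holds
  j=6: holds
  j=7: holds
Holds through j=7; largest k = 6.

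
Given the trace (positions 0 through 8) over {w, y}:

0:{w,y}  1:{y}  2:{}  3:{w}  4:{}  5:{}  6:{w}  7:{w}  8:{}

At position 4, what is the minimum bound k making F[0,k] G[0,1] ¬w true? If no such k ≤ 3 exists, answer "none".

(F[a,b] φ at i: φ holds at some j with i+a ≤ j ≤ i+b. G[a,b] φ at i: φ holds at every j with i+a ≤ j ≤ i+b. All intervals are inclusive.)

0

Scan j = 4,5,… for G[0,1] ¬w:
  j=4: holds
First hit at j=4, so smallest k = 4-4 = 0.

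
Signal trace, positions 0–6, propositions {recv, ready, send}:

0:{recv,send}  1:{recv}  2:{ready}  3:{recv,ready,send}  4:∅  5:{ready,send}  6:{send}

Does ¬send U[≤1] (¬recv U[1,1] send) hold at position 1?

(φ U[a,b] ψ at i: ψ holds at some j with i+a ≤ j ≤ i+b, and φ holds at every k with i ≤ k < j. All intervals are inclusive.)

Need some j in [1,2] with (¬recv U[1,1] send), and ¬send at every k in [1,j-1].
  j=1: (¬recv U[1,1] send) — fails.
  j=2: (¬recv U[1,1] send) holds; ¬send holds at every k in [1,1] → satisfied.

Yes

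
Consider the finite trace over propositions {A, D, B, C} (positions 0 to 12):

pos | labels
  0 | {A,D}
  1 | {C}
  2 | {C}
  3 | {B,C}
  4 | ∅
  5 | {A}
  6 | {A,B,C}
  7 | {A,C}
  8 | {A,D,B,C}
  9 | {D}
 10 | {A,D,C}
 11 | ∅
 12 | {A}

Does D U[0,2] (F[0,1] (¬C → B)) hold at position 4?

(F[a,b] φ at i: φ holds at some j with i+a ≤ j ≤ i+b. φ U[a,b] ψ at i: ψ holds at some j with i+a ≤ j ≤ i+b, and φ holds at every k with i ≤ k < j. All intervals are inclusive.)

Does not hold

Need some j in [4,6] with F[0,1] (¬C → B), and D at every k in [4,j-1].
  j=4: F[0,1] (¬C → B) — fails (none in [4,5]).
  j=5: F[0,1] (¬C → B) holds, but D fails at k=4 → not this j.
  j=6: F[0,1] (¬C → B) holds, but D fails at k=4 → not this j.
No j in the window works → until fails.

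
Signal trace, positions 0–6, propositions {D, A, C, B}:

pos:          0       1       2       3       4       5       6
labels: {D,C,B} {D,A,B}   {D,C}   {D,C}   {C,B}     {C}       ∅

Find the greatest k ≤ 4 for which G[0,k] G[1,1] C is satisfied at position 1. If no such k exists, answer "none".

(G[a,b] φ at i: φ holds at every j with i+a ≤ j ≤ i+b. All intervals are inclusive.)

G[1,1] C must hold from j=1 onward; find where it first fails.
  j=1: holds
  j=2: holds
  j=3: holds
  j=4: holds
  j=5: fails
Holds on [1,4], so largest k = 3.

3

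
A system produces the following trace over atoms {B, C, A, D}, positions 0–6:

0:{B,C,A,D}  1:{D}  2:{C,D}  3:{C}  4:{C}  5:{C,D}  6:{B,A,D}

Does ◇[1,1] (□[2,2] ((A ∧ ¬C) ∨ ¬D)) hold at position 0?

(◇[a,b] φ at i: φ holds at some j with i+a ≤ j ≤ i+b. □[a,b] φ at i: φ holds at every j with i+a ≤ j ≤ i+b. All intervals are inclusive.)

Holds

Check □[2,2] ((A ∧ ¬C) ∨ ¬D) at each j in [1,1]:
  j=1: holds on [3,3]
Found at j=1 → formula holds.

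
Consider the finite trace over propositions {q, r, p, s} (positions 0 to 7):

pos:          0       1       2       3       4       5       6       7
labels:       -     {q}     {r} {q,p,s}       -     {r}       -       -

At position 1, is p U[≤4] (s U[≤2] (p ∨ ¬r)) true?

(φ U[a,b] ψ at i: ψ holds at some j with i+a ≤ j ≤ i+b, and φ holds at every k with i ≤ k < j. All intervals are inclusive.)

Need some j in [1,5] with (s U[≤2] (p ∨ ¬r)), and p at every k in [1,j-1].
  j=1: (s U[≤2] (p ∨ ¬r)) holds; no prefix to check → satisfied.

True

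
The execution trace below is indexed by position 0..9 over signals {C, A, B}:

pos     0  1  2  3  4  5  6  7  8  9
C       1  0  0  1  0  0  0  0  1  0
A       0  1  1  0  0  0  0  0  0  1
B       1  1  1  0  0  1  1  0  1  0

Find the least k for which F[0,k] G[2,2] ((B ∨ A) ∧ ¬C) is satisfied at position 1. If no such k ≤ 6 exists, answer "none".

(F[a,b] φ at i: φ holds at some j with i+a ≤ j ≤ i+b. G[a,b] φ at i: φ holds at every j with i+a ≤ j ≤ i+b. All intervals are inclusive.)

2

Scan j = 1,2,… for G[2,2] ((B ∨ A) ∧ ¬C):
  j=1: fails
  j=2: fails
  j=3: holds
First hit at j=3, so smallest k = 3-1 = 2.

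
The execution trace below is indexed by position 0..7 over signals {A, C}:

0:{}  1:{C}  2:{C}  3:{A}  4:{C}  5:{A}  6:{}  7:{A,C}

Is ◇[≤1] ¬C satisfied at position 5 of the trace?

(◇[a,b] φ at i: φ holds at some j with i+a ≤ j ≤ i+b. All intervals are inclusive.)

True

Check ¬C at each j in [5,6]:
  j=5: true
  j=6: true
Found at j=5 → formula holds.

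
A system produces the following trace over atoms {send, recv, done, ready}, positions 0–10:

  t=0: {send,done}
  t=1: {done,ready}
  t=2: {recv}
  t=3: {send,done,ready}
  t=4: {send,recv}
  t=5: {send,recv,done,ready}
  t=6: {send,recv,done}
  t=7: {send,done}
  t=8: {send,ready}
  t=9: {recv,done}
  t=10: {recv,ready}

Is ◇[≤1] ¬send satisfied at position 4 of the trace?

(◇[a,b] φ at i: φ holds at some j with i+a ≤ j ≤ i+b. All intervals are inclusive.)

Check ¬send at each j in [4,5]:
  j=4: false
  j=5: false
No position in the window satisfies it → formula fails.

Does not hold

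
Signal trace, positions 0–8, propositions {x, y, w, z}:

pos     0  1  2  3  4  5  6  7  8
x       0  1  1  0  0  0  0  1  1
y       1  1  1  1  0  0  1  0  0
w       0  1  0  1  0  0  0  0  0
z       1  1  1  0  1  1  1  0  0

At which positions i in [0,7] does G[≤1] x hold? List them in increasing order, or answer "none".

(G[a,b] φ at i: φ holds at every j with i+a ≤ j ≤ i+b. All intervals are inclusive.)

Evaluate at each i in [0,7]:
  i=0: ✗ (fails at j=0)
  i=1: ✓ (all of [1,2])
  i=2: ✗ (fails at j=3)
  i=3: ✗ (fails at j=3)
  i=4: ✗ (fails at j=4)
  i=5: ✗ (fails at j=5)
  i=6: ✗ (fails at j=6)
  i=7: ✓ (all of [7,8])

1, 7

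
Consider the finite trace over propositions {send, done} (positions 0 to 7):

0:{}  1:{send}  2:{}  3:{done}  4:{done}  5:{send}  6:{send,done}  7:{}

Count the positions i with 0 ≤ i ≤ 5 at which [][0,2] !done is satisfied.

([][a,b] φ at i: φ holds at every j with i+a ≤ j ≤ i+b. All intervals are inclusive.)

1

Evaluate at each i in [0,5]:
  i=0: ✓ (all of [0,2])
  i=1: ✗ (fails at j=3)
  i=2: ✗ (fails at j=3)
  i=3: ✗ (fails at j=3)
  i=4: ✗ (fails at j=4)
  i=5: ✗ (fails at j=6)
Positions where it holds: {0} → 1.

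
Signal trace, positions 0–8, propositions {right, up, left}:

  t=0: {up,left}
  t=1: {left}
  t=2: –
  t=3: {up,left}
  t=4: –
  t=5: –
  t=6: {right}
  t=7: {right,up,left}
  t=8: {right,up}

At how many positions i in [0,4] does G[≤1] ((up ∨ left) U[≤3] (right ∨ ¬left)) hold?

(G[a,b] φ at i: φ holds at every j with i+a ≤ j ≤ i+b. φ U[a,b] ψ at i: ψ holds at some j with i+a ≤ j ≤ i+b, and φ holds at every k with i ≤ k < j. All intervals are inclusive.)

Evaluate at each i in [0,4]:
  i=0: ✓ (all of [0,1])
  i=1: ✓ (all of [1,2])
  i=2: ✓ (all of [2,3])
  i=3: ✓ (all of [3,4])
  i=4: ✓ (all of [4,5])
Positions where it holds: {0, 1, 2, 3, 4} → 5.

5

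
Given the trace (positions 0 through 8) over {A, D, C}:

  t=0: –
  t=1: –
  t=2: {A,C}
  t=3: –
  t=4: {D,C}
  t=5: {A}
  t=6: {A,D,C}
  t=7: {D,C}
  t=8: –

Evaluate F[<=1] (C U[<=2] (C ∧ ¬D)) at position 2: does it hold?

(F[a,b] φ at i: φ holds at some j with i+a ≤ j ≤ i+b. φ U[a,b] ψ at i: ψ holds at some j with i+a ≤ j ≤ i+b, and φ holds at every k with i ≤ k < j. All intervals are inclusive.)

Check (C U[<=2] (C ∧ ¬D)) at each j in [2,3]:
  j=2: holds
  j=3: fails
Found at j=2 → formula holds.

Yes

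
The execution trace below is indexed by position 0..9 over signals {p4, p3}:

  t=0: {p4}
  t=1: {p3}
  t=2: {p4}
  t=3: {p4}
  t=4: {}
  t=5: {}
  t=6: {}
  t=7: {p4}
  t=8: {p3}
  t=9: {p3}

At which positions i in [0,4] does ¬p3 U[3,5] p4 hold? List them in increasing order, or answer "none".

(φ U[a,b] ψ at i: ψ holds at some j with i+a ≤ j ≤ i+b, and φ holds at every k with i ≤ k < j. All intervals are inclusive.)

2, 3, 4

Evaluate at each i in [0,4]:
  i=0: ✗ (lhs fails at k=1 before rhs at j=3)
  i=1: ✗ (no rhs in [4,6])
  i=2: ✓ (rhs at j=7; lhs holds on [2,6])
  i=3: ✓ (rhs at j=7; lhs holds on [3,6])
  i=4: ✓ (rhs at j=7; lhs holds on [4,6])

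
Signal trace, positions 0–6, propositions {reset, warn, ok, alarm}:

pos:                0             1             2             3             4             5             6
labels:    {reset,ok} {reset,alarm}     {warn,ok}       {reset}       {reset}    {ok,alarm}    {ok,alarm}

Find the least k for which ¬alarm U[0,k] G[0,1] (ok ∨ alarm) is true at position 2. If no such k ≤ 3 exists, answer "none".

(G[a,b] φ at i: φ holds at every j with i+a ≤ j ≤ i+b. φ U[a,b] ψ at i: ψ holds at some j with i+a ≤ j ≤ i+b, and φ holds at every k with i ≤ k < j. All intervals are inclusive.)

3

Need earliest j ≥ 2 with G[0,1] (ok ∨ alarm), and ¬alarm at every k in [2,j-1].
  j=2: rhs fails.
  j=3: rhs fails.
  j=4: rhs fails.
  j=5: rhs holds; lhs holds on [2,4]. k = 3.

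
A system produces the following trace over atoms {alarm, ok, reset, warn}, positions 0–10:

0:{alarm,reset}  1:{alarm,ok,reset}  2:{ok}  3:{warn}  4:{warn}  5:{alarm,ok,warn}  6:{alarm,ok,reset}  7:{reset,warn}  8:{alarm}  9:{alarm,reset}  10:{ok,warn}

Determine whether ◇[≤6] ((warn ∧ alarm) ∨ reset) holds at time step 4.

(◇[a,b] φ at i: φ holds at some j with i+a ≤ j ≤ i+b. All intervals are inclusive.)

Yes

Check ((warn ∧ alarm) ∨ reset) at each j in [4,10]:
  j=4: false
  j=5: true
  j=6: true
  j=7: true
  j=8: false
  j=9: true
  j=10: false
Found at j=5 → formula holds.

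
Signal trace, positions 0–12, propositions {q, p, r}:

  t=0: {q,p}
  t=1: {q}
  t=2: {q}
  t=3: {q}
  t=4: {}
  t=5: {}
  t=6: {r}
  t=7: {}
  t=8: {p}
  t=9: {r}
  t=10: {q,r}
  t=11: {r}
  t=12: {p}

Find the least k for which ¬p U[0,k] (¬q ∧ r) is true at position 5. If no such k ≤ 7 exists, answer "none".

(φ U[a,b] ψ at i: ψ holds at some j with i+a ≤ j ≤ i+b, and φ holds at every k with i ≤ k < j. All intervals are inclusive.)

Need earliest j ≥ 5 with (¬q ∧ r), and ¬p at every k in [5,j-1].
  j=5: rhs fails.
  j=6: rhs holds; lhs holds on [5,5]. k = 1.

1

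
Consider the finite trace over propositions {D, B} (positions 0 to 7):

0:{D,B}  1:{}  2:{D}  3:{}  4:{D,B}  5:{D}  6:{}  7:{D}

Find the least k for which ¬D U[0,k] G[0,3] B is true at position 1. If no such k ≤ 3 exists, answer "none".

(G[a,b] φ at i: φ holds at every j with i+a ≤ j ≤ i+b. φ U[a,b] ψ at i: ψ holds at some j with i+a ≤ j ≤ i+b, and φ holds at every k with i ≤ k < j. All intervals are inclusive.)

none

Need earliest j ≥ 1 with G[0,3] B, and ¬D at every k in [1,j-1].
  j=1: rhs fails.
  j=2: rhs fails.
  j=3: rhs fails.
  j=4: rhs fails.
No witness within the range → none.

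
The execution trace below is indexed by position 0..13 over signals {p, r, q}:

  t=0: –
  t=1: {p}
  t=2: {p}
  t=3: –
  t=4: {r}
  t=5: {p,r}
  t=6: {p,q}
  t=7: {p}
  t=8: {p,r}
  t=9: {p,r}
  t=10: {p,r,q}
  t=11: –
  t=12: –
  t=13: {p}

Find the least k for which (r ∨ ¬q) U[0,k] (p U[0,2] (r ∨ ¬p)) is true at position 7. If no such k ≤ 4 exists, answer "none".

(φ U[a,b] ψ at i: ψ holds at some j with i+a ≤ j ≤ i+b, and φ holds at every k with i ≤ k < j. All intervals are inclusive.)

0

Need earliest j ≥ 7 with (p U[0,2] (r ∨ ¬p)), and (r ∨ ¬q) at every k in [7,j-1].
  j=7: rhs holds (empty prefix). k = 0.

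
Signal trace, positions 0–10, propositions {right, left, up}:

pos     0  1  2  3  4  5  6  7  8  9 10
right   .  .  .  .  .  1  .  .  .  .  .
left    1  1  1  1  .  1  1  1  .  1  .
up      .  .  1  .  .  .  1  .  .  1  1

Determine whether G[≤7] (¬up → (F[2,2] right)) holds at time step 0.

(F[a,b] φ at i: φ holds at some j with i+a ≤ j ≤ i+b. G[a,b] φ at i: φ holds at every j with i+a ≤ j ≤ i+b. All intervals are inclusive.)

Check (¬up → (F[2,2] right)) at every j in [0,7]:
  j=0: antecedent true; consequent fails (none in [2,2]) → ✗
  j=1: antecedent true; consequent fails (none in [3,3]) → ✗
  j=2: antecedent false → ✓
  j=3: antecedent true; consequent holds (witness at 5) → ✓
  j=4: antecedent true; consequent fails (none in [6,6]) → ✗
  j=5: antecedent true; consequent fails (none in [7,7]) → ✗
  j=6: antecedent false → ✓
  j=7: antecedent true; consequent fails (none in [9,9]) → ✗
Fails at j=0 → formula fails.

False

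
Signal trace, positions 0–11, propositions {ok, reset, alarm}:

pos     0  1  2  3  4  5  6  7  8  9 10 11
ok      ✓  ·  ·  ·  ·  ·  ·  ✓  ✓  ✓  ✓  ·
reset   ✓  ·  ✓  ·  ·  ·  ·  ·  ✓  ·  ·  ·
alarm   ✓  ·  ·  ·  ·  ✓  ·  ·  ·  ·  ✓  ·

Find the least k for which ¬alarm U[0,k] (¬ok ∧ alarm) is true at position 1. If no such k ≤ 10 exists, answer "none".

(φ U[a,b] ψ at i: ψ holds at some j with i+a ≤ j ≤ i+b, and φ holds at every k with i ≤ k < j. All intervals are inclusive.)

Need earliest j ≥ 1 with (¬ok ∧ alarm), and ¬alarm at every k in [1,j-1].
  j=1: rhs fails.
  j=2: rhs fails.
  j=3: rhs fails.
  j=4: rhs fails.
  j=5: rhs holds; lhs holds on [1,4]. k = 4.

4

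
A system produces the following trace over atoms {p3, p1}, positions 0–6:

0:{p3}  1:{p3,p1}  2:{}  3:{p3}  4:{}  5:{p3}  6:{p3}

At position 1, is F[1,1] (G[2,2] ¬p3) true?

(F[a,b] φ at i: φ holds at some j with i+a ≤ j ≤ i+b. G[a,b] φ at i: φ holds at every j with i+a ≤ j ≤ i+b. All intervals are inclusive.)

Yes

Check G[2,2] ¬p3 at each j in [2,2]:
  j=2: holds on [4,4]
Found at j=2 → formula holds.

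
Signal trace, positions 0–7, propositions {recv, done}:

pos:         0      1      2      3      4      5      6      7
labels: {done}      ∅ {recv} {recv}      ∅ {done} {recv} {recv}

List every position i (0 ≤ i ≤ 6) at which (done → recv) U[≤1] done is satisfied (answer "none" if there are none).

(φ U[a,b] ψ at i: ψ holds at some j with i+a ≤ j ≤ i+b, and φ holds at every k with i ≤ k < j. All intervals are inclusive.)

Evaluate at each i in [0,6]:
  i=0: ✓ (rhs at j=0)
  i=1: ✗ (no rhs in [1,2])
  i=2: ✗ (no rhs in [2,3])
  i=3: ✗ (no rhs in [3,4])
  i=4: ✓ (rhs at j=5; lhs holds on [4,4])
  i=5: ✓ (rhs at j=5)
  i=6: ✗ (no rhs in [6,7])

0, 4, 5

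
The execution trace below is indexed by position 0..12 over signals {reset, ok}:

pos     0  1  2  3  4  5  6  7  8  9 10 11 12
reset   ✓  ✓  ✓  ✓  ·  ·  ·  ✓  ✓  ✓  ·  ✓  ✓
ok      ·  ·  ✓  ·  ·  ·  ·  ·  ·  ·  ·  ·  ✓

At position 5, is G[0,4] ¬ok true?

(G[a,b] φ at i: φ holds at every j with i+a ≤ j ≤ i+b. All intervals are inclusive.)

Yes

Check ¬ok at every j in [5,9]:
  j=5: true
  j=6: true
  j=7: true
  j=8: true
  j=9: true
All positions satisfy it → formula holds.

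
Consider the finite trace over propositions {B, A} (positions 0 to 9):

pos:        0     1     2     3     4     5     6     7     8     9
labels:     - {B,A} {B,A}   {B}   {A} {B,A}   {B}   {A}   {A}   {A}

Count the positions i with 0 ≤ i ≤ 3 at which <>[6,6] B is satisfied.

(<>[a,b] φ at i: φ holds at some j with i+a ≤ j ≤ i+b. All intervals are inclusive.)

Evaluate at each i in [0,3]:
  i=0: ✓ (witness j=6)
  i=1: ✗ (none in [7,7])
  i=2: ✗ (none in [8,8])
  i=3: ✗ (none in [9,9])
Positions where it holds: {0} → 1.

1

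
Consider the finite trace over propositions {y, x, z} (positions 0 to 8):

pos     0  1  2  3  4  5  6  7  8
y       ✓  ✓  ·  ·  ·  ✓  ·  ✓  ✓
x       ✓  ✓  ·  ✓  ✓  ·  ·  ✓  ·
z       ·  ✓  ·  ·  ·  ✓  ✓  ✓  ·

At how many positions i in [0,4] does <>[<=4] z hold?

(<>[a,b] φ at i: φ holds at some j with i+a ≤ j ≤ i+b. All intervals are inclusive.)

5

Evaluate at each i in [0,4]:
  i=0: ✓ (witness j=1)
  i=1: ✓ (witness j=1)
  i=2: ✓ (witness j=5)
  i=3: ✓ (witness j=5)
  i=4: ✓ (witness j=5)
Positions where it holds: {0, 1, 2, 3, 4} → 5.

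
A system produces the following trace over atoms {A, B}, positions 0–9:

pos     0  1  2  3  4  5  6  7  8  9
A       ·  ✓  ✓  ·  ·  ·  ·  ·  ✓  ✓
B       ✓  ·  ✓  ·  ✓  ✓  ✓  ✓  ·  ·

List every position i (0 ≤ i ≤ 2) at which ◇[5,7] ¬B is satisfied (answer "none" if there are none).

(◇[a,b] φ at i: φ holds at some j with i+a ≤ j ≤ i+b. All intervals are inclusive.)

Evaluate at each i in [0,2]:
  i=0: ✗ (none in [5,7])
  i=1: ✓ (witness j=8)
  i=2: ✓ (witness j=8)

1, 2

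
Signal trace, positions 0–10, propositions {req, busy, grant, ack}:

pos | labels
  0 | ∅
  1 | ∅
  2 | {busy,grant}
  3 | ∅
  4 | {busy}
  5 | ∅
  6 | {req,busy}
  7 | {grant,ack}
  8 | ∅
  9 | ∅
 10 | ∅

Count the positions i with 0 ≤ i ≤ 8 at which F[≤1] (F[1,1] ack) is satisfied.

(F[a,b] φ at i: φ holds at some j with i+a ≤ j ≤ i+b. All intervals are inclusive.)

2

Evaluate at each i in [0,8]:
  i=0: ✗ (none in [0,1])
  i=1: ✗ (none in [1,2])
  i=2: ✗ (none in [2,3])
  i=3: ✗ (none in [3,4])
  i=4: ✗ (none in [4,5])
  i=5: ✓ (witness j=6)
  i=6: ✓ (witness j=6)
  i=7: ✗ (none in [7,8])
  i=8: ✗ (none in [8,9])
Positions where it holds: {5, 6} → 2.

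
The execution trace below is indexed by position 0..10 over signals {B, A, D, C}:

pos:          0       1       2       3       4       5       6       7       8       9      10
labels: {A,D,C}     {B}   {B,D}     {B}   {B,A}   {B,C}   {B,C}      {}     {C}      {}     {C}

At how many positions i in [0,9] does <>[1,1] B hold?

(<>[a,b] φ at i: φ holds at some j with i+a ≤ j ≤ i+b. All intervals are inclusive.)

Evaluate at each i in [0,9]:
  i=0: ✓ (witness j=1)
  i=1: ✓ (witness j=2)
  i=2: ✓ (witness j=3)
  i=3: ✓ (witness j=4)
  i=4: ✓ (witness j=5)
  i=5: ✓ (witness j=6)
  i=6: ✗ (none in [7,7])
  i=7: ✗ (none in [8,8])
  i=8: ✗ (none in [9,9])
  i=9: ✗ (none in [10,10])
Positions where it holds: {0, 1, 2, 3, 4, 5} → 6.

6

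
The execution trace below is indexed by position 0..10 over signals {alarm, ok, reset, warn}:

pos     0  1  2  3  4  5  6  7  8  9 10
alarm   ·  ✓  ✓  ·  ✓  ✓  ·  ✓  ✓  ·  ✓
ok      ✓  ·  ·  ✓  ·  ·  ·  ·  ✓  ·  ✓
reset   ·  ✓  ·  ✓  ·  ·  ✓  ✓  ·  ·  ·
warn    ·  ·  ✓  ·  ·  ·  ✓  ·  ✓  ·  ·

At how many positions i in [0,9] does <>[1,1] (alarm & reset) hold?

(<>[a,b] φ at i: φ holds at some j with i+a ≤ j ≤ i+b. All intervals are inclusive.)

Evaluate at each i in [0,9]:
  i=0: ✓ (witness j=1)
  i=1: ✗ (none in [2,2])
  i=2: ✗ (none in [3,3])
  i=3: ✗ (none in [4,4])
  i=4: ✗ (none in [5,5])
  i=5: ✗ (none in [6,6])
  i=6: ✓ (witness j=7)
  i=7: ✗ (none in [8,8])
  i=8: ✗ (none in [9,9])
  i=9: ✗ (none in [10,10])
Positions where it holds: {0, 6} → 2.

2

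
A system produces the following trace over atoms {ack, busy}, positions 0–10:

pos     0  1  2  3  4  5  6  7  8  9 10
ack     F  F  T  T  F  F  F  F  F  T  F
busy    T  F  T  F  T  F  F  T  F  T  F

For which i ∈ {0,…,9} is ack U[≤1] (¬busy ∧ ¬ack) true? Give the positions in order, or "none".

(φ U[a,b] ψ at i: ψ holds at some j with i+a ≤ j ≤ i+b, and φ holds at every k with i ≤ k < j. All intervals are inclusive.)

1, 5, 6, 8, 9

Evaluate at each i in [0,9]:
  i=0: ✗ (lhs fails at k=0 before rhs at j=1)
  i=1: ✓ (rhs at j=1)
  i=2: ✗ (no rhs in [2,3])
  i=3: ✗ (no rhs in [3,4])
  i=4: ✗ (lhs fails at k=4 before rhs at j=5)
  i=5: ✓ (rhs at j=5)
  i=6: ✓ (rhs at j=6)
  i=7: ✗ (lhs fails at k=7 before rhs at j=8)
  i=8: ✓ (rhs at j=8)
  i=9: ✓ (rhs at j=10; lhs holds on [9,9])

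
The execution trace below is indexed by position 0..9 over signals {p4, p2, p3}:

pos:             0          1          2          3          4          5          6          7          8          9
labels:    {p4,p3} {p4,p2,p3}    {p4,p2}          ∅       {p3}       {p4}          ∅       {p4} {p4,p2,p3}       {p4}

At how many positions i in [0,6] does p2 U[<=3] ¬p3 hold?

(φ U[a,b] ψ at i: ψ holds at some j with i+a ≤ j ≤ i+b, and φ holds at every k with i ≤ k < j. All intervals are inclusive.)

5

Evaluate at each i in [0,6]:
  i=0: ✗ (lhs fails at k=0 before rhs at j=2)
  i=1: ✓ (rhs at j=2; lhs holds on [1,1])
  i=2: ✓ (rhs at j=2)
  i=3: ✓ (rhs at j=3)
  i=4: ✗ (lhs fails at k=4 before rhs at j=5)
  i=5: ✓ (rhs at j=5)
  i=6: ✓ (rhs at j=6)
Positions where it holds: {1, 2, 3, 5, 6} → 5.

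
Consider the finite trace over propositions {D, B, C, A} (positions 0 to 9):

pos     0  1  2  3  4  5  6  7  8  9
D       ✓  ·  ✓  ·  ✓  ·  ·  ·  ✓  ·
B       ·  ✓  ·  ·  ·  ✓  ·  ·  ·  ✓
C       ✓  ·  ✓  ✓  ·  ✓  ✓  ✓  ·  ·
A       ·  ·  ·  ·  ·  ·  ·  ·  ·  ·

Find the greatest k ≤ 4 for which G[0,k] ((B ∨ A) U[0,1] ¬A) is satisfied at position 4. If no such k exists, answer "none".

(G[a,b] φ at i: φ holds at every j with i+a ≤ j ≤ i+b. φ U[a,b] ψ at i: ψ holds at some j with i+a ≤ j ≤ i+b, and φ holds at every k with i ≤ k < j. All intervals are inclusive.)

4

((B ∨ A) U[0,1] ¬A) must hold from j=4 onward; find where it first fails.
  j=4: holds
  j=5: holds
  j=6: holds
  j=7: holds
  j=8: holds
Holds through j=8; largest k = 4.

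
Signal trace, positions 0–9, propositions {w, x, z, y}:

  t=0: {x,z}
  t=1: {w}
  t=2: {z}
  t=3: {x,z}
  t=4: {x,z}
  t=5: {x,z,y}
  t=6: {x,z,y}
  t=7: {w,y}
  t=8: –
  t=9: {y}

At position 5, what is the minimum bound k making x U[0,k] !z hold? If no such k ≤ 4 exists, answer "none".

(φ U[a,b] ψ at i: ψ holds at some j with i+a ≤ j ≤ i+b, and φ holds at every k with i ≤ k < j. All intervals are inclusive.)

Need earliest j ≥ 5 with !z, and x at every k in [5,j-1].
  j=5: rhs fails.
  j=6: rhs fails.
  j=7: rhs holds; lhs holds on [5,6]. k = 2.

2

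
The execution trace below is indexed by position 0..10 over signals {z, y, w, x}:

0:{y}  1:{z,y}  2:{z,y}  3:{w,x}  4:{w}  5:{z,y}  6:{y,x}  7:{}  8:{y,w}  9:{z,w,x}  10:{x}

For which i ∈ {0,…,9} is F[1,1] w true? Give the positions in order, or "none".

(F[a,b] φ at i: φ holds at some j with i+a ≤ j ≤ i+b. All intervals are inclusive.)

Evaluate at each i in [0,9]:
  i=0: ✗ (none in [1,1])
  i=1: ✗ (none in [2,2])
  i=2: ✓ (witness j=3)
  i=3: ✓ (witness j=4)
  i=4: ✗ (none in [5,5])
  i=5: ✗ (none in [6,6])
  i=6: ✗ (none in [7,7])
  i=7: ✓ (witness j=8)
  i=8: ✓ (witness j=9)
  i=9: ✗ (none in [10,10])

2, 3, 7, 8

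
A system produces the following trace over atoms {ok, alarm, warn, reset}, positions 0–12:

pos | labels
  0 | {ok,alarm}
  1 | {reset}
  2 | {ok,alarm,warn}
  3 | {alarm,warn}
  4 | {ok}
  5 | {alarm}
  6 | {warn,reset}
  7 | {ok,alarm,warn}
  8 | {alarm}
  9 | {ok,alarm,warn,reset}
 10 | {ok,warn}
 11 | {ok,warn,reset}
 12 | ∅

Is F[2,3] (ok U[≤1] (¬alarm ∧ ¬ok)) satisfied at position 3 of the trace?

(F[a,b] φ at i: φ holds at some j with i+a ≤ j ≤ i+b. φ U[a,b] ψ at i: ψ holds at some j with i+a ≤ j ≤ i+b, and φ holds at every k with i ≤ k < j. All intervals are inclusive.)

Check (ok U[≤1] (¬alarm ∧ ¬ok)) at each j in [5,6]:
  j=5: fails
  j=6: holds
Found at j=6 → formula holds.

Yes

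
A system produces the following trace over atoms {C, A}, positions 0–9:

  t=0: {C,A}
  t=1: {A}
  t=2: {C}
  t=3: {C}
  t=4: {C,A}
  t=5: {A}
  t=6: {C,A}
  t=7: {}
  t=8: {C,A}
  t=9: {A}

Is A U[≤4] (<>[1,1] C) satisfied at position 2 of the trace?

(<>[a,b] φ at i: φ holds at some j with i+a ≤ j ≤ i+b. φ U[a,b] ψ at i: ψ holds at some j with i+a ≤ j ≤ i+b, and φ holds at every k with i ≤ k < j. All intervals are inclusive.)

Yes

Need some j in [2,6] with <>[1,1] C, and A at every k in [2,j-1].
  j=2: <>[1,1] C holds; no prefix to check → satisfied.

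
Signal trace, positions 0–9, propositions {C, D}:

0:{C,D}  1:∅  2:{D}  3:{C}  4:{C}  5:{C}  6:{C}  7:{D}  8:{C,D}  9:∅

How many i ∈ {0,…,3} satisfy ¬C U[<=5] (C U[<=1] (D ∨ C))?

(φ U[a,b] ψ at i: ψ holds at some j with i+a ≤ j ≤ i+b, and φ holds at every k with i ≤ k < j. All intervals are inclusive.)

4

Evaluate at each i in [0,3]:
  i=0: ✓ (rhs at j=0)
  i=1: ✓ (rhs at j=2; lhs holds on [1,1])
  i=2: ✓ (rhs at j=2)
  i=3: ✓ (rhs at j=3)
Positions where it holds: {0, 1, 2, 3} → 4.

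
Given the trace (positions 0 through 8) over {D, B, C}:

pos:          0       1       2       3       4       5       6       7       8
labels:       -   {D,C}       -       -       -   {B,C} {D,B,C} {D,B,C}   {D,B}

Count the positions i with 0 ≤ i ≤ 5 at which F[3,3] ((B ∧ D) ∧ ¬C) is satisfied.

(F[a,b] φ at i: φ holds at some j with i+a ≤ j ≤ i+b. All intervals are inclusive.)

Evaluate at each i in [0,5]:
  i=0: ✗ (none in [3,3])
  i=1: ✗ (none in [4,4])
  i=2: ✗ (none in [5,5])
  i=3: ✗ (none in [6,6])
  i=4: ✗ (none in [7,7])
  i=5: ✓ (witness j=8)
Positions where it holds: {5} → 1.

1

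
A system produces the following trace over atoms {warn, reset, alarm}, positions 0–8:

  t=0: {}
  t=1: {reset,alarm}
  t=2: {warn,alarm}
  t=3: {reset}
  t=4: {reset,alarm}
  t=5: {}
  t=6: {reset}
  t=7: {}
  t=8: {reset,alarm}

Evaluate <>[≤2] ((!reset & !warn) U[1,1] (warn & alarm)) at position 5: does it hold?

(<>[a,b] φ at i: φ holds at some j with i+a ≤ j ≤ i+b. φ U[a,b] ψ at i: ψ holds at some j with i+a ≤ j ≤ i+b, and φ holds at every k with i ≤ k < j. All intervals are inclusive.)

Does not hold

Check ((!reset & !warn) U[1,1] (warn & alarm)) at each j in [5,7]:
  j=5: fails
  j=6: fails
  j=7: fails
No position in the window satisfies it → formula fails.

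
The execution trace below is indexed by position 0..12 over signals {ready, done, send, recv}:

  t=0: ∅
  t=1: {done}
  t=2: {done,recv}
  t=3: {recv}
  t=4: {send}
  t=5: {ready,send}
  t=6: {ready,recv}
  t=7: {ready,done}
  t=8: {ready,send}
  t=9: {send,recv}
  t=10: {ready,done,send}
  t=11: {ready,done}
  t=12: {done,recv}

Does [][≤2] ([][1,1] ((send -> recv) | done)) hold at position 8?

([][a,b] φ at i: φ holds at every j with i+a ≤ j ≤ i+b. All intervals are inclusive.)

Check [][1,1] ((send -> recv) | done) at every j in [8,10]:
  j=8: holds on [9,9]
  j=9: holds on [10,10]
  j=10: holds on [11,11]
All positions satisfy it → formula holds.

True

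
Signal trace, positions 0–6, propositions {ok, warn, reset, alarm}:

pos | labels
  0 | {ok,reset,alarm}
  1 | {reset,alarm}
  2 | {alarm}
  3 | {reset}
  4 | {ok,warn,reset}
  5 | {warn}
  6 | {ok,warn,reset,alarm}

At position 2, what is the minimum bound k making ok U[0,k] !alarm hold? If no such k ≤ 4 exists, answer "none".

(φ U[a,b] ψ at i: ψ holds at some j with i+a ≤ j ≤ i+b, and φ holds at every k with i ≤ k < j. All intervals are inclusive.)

Need earliest j ≥ 2 with !alarm, and ok at every k in [2,j-1].
  j=2: rhs fails.
  j=3: rhs holds but lhs fails at k=2.
  j=4: rhs holds but lhs fails at k=2.
  j=5: rhs holds but lhs fails at k=2.
  j=6: rhs fails.
No witness within the range → none.

none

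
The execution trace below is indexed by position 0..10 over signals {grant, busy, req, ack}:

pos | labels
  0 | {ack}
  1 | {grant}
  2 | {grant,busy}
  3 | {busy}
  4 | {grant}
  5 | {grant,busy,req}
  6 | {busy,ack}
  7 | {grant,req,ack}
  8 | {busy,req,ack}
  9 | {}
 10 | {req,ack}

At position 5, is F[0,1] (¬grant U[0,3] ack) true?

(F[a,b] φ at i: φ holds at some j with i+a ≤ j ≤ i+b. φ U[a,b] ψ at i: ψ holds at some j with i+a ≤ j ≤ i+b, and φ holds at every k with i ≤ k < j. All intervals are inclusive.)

Check (¬grant U[0,3] ack) at each j in [5,6]:
  j=5: fails
  j=6: holds
Found at j=6 → formula holds.

Holds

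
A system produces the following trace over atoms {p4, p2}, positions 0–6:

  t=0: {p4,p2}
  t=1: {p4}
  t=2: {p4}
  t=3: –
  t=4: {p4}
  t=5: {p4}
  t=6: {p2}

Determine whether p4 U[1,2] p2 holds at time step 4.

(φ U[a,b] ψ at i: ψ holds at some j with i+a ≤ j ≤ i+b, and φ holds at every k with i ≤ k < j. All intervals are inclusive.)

Need some j in [5,6] with p2, and p4 at every k in [4,j-1].
  j=5: p2 false.
  j=6: p2 holds; p4 holds at every k in [4,5] → satisfied.

True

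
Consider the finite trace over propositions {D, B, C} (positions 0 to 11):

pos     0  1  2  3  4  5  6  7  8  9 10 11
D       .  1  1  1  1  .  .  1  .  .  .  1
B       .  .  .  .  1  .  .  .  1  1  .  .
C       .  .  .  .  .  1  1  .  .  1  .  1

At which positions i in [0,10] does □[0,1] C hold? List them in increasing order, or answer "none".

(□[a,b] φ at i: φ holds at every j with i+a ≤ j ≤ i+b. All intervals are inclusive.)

Evaluate at each i in [0,10]:
  i=0: ✗ (fails at j=0)
  i=1: ✗ (fails at j=1)
  i=2: ✗ (fails at j=2)
  i=3: ✗ (fails at j=3)
  i=4: ✗ (fails at j=4)
  i=5: ✓ (all of [5,6])
  i=6: ✗ (fails at j=7)
  i=7: ✗ (fails at j=7)
  i=8: ✗ (fails at j=8)
  i=9: ✗ (fails at j=10)
  i=10: ✗ (fails at j=10)

5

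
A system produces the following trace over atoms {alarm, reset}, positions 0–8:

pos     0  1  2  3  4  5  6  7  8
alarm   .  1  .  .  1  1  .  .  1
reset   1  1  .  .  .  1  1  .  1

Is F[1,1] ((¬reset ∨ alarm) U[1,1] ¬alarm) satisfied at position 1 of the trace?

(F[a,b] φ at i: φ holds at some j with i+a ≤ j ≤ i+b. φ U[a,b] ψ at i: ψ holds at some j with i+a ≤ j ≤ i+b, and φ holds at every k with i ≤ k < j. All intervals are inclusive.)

Check ((¬reset ∨ alarm) U[1,1] ¬alarm) at each j in [2,2]:
  j=2: holds
Found at j=2 → formula holds.

True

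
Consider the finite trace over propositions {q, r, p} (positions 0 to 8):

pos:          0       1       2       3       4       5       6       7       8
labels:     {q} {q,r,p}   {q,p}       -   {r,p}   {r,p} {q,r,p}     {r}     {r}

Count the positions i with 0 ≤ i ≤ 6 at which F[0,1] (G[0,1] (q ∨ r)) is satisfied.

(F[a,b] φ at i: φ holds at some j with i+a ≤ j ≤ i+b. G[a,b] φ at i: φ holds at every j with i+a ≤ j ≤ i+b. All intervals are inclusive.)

Evaluate at each i in [0,6]:
  i=0: ✓ (witness j=0)
  i=1: ✓ (witness j=1)
  i=2: ✗ (none in [2,3])
  i=3: ✓ (witness j=4)
  i=4: ✓ (witness j=4)
  i=5: ✓ (witness j=5)
  i=6: ✓ (witness j=6)
Positions where it holds: {0, 1, 3, 4, 5, 6} → 6.

6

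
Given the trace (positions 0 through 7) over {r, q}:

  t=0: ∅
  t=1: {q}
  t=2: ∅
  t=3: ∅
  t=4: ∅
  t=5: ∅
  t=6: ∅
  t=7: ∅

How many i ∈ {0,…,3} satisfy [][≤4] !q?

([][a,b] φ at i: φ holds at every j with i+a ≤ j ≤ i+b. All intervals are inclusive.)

2

Evaluate at each i in [0,3]:
  i=0: ✗ (fails at j=1)
  i=1: ✗ (fails at j=1)
  i=2: ✓ (all of [2,6])
  i=3: ✓ (all of [3,7])
Positions where it holds: {2, 3} → 2.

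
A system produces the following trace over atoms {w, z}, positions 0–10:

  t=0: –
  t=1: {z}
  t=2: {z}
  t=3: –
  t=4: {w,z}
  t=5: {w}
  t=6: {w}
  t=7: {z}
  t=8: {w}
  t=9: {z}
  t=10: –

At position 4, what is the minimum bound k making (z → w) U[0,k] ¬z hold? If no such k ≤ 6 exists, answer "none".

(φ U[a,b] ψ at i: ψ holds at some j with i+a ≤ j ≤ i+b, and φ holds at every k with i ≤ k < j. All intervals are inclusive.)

Need earliest j ≥ 4 with ¬z, and (z → w) at every k in [4,j-1].
  j=4: rhs fails.
  j=5: rhs holds; lhs holds on [4,4]. k = 1.

1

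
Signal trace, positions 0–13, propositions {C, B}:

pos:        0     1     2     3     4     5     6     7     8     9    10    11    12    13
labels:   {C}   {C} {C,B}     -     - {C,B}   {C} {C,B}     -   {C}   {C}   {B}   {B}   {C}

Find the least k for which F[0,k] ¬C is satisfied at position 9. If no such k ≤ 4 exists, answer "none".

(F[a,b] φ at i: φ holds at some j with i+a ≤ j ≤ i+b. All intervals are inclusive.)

Scan j = 9,10,… for ¬C:
  j=9: fails
  j=10: fails
  j=11: holds
First hit at j=11, so smallest k = 11-9 = 2.

2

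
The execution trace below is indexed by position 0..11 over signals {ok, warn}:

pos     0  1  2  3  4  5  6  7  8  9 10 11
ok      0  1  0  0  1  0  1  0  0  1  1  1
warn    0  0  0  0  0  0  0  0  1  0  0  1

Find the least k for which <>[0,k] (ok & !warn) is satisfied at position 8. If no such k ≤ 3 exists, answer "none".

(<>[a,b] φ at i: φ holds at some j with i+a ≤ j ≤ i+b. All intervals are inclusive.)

Scan j = 8,9,… for (ok & !warn):
  j=8: fails
  j=9: holds
First hit at j=9, so smallest k = 9-8 = 1.

1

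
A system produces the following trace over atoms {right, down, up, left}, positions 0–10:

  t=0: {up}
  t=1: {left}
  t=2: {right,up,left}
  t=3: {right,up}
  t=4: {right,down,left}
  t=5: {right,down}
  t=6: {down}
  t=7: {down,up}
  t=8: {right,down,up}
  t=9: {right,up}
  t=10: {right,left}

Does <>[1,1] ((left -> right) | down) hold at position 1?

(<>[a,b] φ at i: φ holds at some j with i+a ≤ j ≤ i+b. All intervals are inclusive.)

Check ((left -> right) | down) at each j in [2,2]:
  j=2: true
Found at j=2 → formula holds.

Yes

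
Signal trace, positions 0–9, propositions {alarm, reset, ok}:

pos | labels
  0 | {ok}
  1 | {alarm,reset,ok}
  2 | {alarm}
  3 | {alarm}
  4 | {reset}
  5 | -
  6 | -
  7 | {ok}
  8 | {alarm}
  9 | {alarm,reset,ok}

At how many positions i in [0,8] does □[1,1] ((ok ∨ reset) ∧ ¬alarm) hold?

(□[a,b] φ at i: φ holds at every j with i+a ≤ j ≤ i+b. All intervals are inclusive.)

2

Evaluate at each i in [0,8]:
  i=0: ✗ (fails at j=1)
  i=1: ✗ (fails at j=2)
  i=2: ✗ (fails at j=3)
  i=3: ✓ (all of [4,4])
  i=4: ✗ (fails at j=5)
  i=5: ✗ (fails at j=6)
  i=6: ✓ (all of [7,7])
  i=7: ✗ (fails at j=8)
  i=8: ✗ (fails at j=9)
Positions where it holds: {3, 6} → 2.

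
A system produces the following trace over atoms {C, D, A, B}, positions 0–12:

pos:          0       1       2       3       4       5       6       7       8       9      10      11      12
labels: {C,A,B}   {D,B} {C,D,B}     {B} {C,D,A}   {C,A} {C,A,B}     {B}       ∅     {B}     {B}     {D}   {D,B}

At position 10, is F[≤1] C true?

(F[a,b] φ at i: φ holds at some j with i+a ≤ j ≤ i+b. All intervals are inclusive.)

Does not hold

Check C at each j in [10,11]:
  j=10: false
  j=11: false
No position in the window satisfies it → formula fails.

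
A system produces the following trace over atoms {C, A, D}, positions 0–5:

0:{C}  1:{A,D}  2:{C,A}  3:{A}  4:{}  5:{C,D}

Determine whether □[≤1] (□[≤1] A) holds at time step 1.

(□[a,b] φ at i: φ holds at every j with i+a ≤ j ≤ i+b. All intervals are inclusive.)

Holds

Check □[≤1] A at every j in [1,2]:
  j=1: holds on [1,2]
  j=2: holds on [2,3]
All positions satisfy it → formula holds.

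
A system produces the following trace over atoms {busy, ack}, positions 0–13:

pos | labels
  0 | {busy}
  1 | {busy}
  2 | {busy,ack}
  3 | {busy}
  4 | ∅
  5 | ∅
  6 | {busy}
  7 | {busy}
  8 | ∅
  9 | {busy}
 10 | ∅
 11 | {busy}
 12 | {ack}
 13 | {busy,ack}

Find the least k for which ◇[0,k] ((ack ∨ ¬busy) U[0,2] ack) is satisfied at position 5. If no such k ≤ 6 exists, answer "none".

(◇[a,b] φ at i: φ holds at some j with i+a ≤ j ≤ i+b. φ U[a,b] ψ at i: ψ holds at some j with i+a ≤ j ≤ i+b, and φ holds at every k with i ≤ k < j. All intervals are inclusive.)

none

Scan j = 5,6,… for ((ack ∨ ¬busy) U[0,2] ack):
  j=5: fails
  j=6: fails
  j=7: fails
  j=8: fails
  j=9: fails
  j=10: fails
  j=11: fails
No j in [5,11] satisfies it → none.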